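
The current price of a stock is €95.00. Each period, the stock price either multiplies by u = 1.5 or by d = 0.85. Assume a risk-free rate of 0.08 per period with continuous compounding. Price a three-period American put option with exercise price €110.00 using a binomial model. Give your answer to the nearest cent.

€18.13

Risk-neutral probability p = (e^0.08 − 0.85)/(1.5 − 0.85) = 0.2333/0.6500 = 0.3589
Terminal stock prices: S_uuu = 320.6, S_uud = 181.7, S_udd = 103, S_ddd = 58.34
Terminal payoffs (K − S): max(-210.6, 0) = 0, max(-71.69, 0) = 0, max(7.044, 0) = 7.044, max(51.66, 0) = 51.66
Node uu (S = 213.8): continuation = e^(−0.08)·[0.3589·0.0000 + 0.6411·0.0000] = 0.0000; exercise value = 0.0000 ≤ continuation, so V_uu = 0.0000
Node ud (S = 121.1): continuation = e^(−0.08)·[0.3589·0.0000 + 0.6411·7.0438] = 4.1685; exercise value = 0.0000 ≤ continuation, so V_ud = 4.1685
Node dd (S = 68.64): continuation = e^(−0.08)·[0.3589·7.0438 + 0.6411·51.6581] = 32.9053; exercise value = 41.3625 > continuation, so V_dd = 41.3625 (exercise)
Node u (S = 142.5): continuation = e^(−0.08)·[0.3589·0.0000 + 0.6411·4.1685] = 2.4670; exercise value = 0.0000 ≤ continuation, so V_u = 2.4670
Node d (S = 80.75): continuation = e^(−0.08)·[0.3589·4.1685 + 0.6411·41.3625] = 25.8597; exercise value = 29.2500 > continuation, so V_d = 29.2500 (exercise)
Node 0 (S = 95): continuation = e^(−0.08)·[0.3589·2.4670 + 0.6411·29.2500] = 18.1277; exercise value = 15.0000 ≤ continuation, so V_0 = 18.1277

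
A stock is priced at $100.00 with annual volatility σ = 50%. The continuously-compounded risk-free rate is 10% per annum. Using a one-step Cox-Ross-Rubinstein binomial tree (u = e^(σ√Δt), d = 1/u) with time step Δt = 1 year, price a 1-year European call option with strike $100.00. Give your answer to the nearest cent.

CRR parameters: u = e^(σ√Δt) = e^(0.5·√1) = 1.6487, d = 1/u = 0.6065
Per-period rate: rΔt = 0.1·1 = 0.1, so R = e^0.1 = 1.1052
Risk-neutral probability p = (e^0.1 − 0.6065)/(1.6487 − 0.6065) = 0.4986/1.0422 = 0.4785
Terminal stock prices: S_u = 164.9, S_d = 60.65
Terminal payoffs (S − K): max(64.87, 0) = 64.87, max(-39.35, 0) = 0
Node 0 (S = 100): V_0 = e^(−0.1)·[0.4785·64.8721 + 0.5215·0.0000] = 28.0846

$28.08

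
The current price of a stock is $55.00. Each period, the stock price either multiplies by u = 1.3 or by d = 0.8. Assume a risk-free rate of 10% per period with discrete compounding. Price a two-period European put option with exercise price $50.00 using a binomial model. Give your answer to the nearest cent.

Risk-neutral probability p = (1 + 0.1 − 0.8)/(1.3 − 0.8) = 0.3000/0.5000 = 0.6000
Terminal stock prices: S_uu = 92.95, S_ud = 57.2, S_dd = 35.2
Terminal payoffs (K − S): max(-42.95, 0) = 0, max(-7.2, 0) = 0, max(14.8, 0) = 14.8
Node u (S = 71.5): V_u = 1/1.1·[0.6000·0.0000 + 0.4000·0.0000] = 0.0000
Node d (S = 44): V_d = 1/1.1·[0.6000·0.0000 + 0.4000·14.8000] = 5.3818
Node 0 (S = 55): V_0 = 1/1.1·[0.6000·0.0000 + 0.4000·5.3818] = 1.9570

$1.96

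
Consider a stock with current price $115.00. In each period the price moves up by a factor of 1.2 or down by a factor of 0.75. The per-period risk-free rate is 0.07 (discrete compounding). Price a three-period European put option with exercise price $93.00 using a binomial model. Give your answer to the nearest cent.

$3.11

Risk-neutral probability p = (1 + 0.07 − 0.75)/(1.2 − 0.75) = 0.3200/0.4500 = 0.7111
Terminal stock prices: S_uuu = 198.7, S_uud = 124.2, S_udd = 77.62, S_ddd = 48.52
Terminal payoffs (K − S): max(-105.7, 0) = 0, max(-31.2, 0) = 0, max(15.38, 0) = 15.38, max(44.48, 0) = 44.48
Node uu (S = 165.6): V_uu = 1/1.07·[0.7111·0.0000 + 0.2889·0.0000] = 0.0000
Node ud (S = 103.5): V_ud = 1/1.07·[0.7111·0.0000 + 0.2889·15.3750] = 4.1511
Node dd (S = 64.69): V_dd = 1/1.07·[0.7111·15.3750 + 0.2889·44.4844] = 22.2284
Node u (S = 138): V_u = 1/1.07·[0.7111·0.0000 + 0.2889·4.1511] = 1.1208
Node d (S = 86.25): V_d = 1/1.07·[0.7111·4.1511 + 0.2889·22.2284] = 8.7602
Node 0 (S = 115): V_0 = 1/1.07·[0.7111·1.1208 + 0.2889·8.7602] = 3.1100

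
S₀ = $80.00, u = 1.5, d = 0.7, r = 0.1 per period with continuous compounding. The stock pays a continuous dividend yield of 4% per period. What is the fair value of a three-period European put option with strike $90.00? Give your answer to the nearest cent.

Per-period risk-free factor R = e^0.1 = 1.1052; dividend-adjusted growth = e^(0.1−0.04) = 1.0618.
Risk-neutral probability p = (1.0618 − 0.7)/(1.5 − 0.7) = 0.3618/0.8000 = 0.4523
Terminal stock prices: S_uuu = 270, S_uud = 126, S_udd = 58.8, S_ddd = 27.44
Terminal payoffs (K − S): max(-180, 0) = 0, max(-36, 0) = 0, max(31.2, 0) = 31.2, max(62.56, 0) = 62.56
Node uu (S = 180): V_uu = e^(−0.1)·[0.4523·0.0000 + 0.5477·0.0000] = 0.0000
Node ud (S = 84): V_ud = e^(−0.1)·[0.4523·0.0000 + 0.5477·31.2000] = 15.4622
Node dd (S = 39.2): V_dd = e^(−0.1)·[0.4523·31.2000 + 0.5477·62.5600] = 43.7724
Node u (S = 120): V_u = e^(−0.1)·[0.4523·0.0000 + 0.5477·15.4622] = 7.6628
Node d (S = 56): V_d = e^(−0.1)·[0.4523·15.4622 + 0.5477·43.7724] = 28.0209
Node 0 (S = 80): V_0 = e^(−0.1)·[0.4523·7.6628 + 0.5477·28.0209] = 17.0227

$17.02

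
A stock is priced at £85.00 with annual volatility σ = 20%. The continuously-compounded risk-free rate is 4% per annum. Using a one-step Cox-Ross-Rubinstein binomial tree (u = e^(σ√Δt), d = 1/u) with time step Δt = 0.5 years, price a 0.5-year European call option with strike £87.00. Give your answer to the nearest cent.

CRR parameters: u = e^(σ√Δt) = e^(0.2·√0.5) = 1.1519, d = 1/u = 0.8681
Per-period rate: rΔt = 0.04·0.5 = 0.02, so R = e^0.02 = 1.0202
Risk-neutral probability p = (e^0.02 − 0.8681)/(1.1519 − 0.8681) = 0.1521/0.2838 = 0.5359
Terminal stock prices: S_u = 97.91, S_d = 73.79
Terminal payoffs (S − K): max(10.91, 0) = 10.91, max(-13.21, 0) = 0
Node 0 (S = 85): V_0 = e^(−0.02)·[0.5359·10.9123 + 0.4641·0.0000] = 5.7320

£5.73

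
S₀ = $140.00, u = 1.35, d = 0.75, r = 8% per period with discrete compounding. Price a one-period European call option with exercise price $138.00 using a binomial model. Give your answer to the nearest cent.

$25.97

Risk-neutral probability p = (1 + 0.08 − 0.75)/(1.35 − 0.75) = 0.3300/0.6000 = 0.5500
Terminal stock prices: S_u = 189, S_d = 105
Terminal payoffs (S − K): max(51, 0) = 51, max(-33, 0) = 0
Node 0 (S = 140): V_0 = 1/1.08·[0.5500·51.0000 + 0.4500·0.0000] = 25.9722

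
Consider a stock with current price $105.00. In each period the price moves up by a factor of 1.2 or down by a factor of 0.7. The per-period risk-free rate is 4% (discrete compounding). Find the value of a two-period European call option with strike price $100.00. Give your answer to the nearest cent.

$21.89

Risk-neutral probability p = (1 + 0.04 − 0.7)/(1.2 − 0.7) = 0.3400/0.5000 = 0.6800
Terminal stock prices: S_uu = 151.2, S_ud = 88.2, S_dd = 51.45
Terminal payoffs (S − K): max(51.2, 0) = 51.2, max(-11.8, 0) = 0, max(-48.55, 0) = 0
Node u (S = 126): V_u = 1/1.04·[0.6800·51.2000 + 0.3200·0.0000] = 33.4769
Node d (S = 73.5): V_d = 1/1.04·[0.6800·0.0000 + 0.3200·0.0000] = 0.0000
Node 0 (S = 105): V_0 = 1/1.04·[0.6800·33.4769 + 0.3200·0.0000] = 21.8888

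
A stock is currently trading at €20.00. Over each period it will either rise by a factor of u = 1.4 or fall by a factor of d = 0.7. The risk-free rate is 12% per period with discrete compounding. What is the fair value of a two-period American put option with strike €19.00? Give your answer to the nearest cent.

€1.79

Risk-neutral probability p = (1 + 0.12 − 0.7)/(1.4 − 0.7) = 0.4200/0.7000 = 0.6000
Terminal stock prices: S_uu = 39.2, S_ud = 19.6, S_dd = 9.8
Terminal payoffs (K − S): max(-20.2, 0) = 0, max(-0.6, 0) = 0, max(9.2, 0) = 9.2
Node u (S = 28): continuation = 1/1.12·[0.6000·0.0000 + 0.4000·0.0000] = 0.0000; exercise value = 0.0000 ≤ continuation, so V_u = 0.0000
Node d (S = 14): continuation = 1/1.12·[0.6000·0.0000 + 0.4000·9.2000] = 3.2857; exercise value = 5.0000 > continuation, so V_d = 5.0000 (exercise)
Node 0 (S = 20): continuation = 1/1.12·[0.6000·0.0000 + 0.4000·5.0000] = 1.7857; exercise value = 0.0000 ≤ continuation, so V_0 = 1.7857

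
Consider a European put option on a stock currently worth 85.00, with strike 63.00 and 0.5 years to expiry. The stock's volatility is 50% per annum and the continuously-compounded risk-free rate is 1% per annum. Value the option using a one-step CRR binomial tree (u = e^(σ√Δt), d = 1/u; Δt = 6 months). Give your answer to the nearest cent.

1.91

CRR parameters: u = e^(σ√Δt) = e^(0.5·√0.5) = 1.4241, d = 1/u = 0.7022
Per-period rate: rΔt = 0.01·0.5 = 0.005, so R = e^0.005 = 1.0050
Risk-neutral probability p = (e^0.005 − 0.7022)/(1.4241 − 0.7022) = 0.3028/0.7219 = 0.4195
Terminal stock prices: S_u = 121.1, S_d = 59.69
Terminal payoffs (K − S): max(-58.05, 0) = 0, max(3.314, 0) = 3.314
Node 0 (S = 85): V_0 = e^(−0.005)·[0.4195·0.0000 + 0.5805·3.3140] = 1.9143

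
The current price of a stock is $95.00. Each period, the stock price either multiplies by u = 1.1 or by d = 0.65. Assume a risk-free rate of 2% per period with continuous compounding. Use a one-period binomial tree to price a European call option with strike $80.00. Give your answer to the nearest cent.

$19.76

Risk-neutral probability p = (e^0.02 − 0.65)/(1.1 − 0.65) = 0.3702/0.4500 = 0.8227
Terminal stock prices: S_u = 104.5, S_d = 61.75
Terminal payoffs (S − K): max(24.5, 0) = 24.5, max(-18.25, 0) = 0
Node 0 (S = 95): V_0 = e^(−0.02)·[0.8227·24.5000 + 0.1773·0.0000] = 19.7563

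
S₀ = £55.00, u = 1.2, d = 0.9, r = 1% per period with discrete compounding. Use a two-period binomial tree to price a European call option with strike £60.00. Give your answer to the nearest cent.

Risk-neutral probability p = (1 + 0.01 − 0.9)/(1.2 − 0.9) = 0.1100/0.3000 = 0.3667
Terminal stock prices: S_uu = 79.2, S_ud = 59.4, S_dd = 44.55
Terminal payoffs (S − K): max(19.2, 0) = 19.2, max(-0.6, 0) = 0, max(-15.45, 0) = 0
Node u (S = 66): V_u = 1/1.01·[0.3667·19.2000 + 0.6333·0.0000] = 6.9703
Node d (S = 49.5): V_d = 1/1.01·[0.3667·0.0000 + 0.6333·0.0000] = 0.0000
Node 0 (S = 55): V_0 = 1/1.01·[0.3667·6.9703 + 0.6333·0.0000] = 2.5305

£2.53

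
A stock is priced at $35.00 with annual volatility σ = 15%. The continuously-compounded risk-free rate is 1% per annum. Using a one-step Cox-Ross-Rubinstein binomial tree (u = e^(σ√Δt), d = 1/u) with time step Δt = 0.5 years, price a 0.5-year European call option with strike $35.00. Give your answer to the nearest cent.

$1.94

CRR parameters: u = e^(σ√Δt) = e^(0.15·√0.5) = 1.1119, d = 1/u = 0.8994
Per-period rate: rΔt = 0.01·0.5 = 0.005, so R = e^0.005 = 1.0050
Risk-neutral probability p = (e^0.005 − 0.8994)/(1.1119 − 0.8994) = 0.1056/0.2125 = 0.4971
Terminal stock prices: S_u = 38.92, S_d = 31.48
Terminal payoffs (S − K): max(3.916, 0) = 3.916, max(-3.522, 0) = 0
Node 0 (S = 35): V_0 = e^(−0.005)·[0.4971·3.9163 + 0.5029·0.0000] = 1.9371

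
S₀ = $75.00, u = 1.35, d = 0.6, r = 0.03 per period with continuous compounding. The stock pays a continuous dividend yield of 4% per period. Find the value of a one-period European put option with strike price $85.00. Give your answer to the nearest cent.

Per-period risk-free factor R = e^0.03 = 1.0305; dividend-adjusted growth = e^(0.03−0.04) = 0.9900.
Risk-neutral probability p = (0.9900 − 0.6)/(1.35 − 0.6) = 0.3900/0.7500 = 0.5201
Terminal stock prices: S_u = 101.2, S_d = 45
Terminal payoffs (K − S): max(-16.25, 0) = 0, max(40, 0) = 40
Node 0 (S = 75): V_0 = e^(−0.03)·[0.5201·0.0000 + 0.4799·40.0000] = 18.6300

$18.63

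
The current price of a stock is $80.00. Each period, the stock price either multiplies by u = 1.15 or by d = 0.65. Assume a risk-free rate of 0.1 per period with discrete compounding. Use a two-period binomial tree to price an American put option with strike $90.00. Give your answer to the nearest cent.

Risk-neutral probability p = (1 + 0.1 − 0.65)/(1.15 − 0.65) = 0.4500/0.5000 = 0.9000
Terminal stock prices: S_uu = 105.8, S_ud = 59.8, S_dd = 33.8
Terminal payoffs (K − S): max(-15.8, 0) = 0, max(30.2, 0) = 30.2, max(56.2, 0) = 56.2
Node u (S = 92): continuation = 1/1.1·[0.9000·0.0000 + 0.1000·30.2000] = 2.7455; exercise value = 0.0000 ≤ continuation, so V_u = 2.7455
Node d (S = 52): continuation = 1/1.1·[0.9000·30.2000 + 0.1000·56.2000] = 29.8182; exercise value = 38.0000 > continuation, so V_d = 38.0000 (exercise)
Node 0 (S = 80): continuation = 1/1.1·[0.9000·2.7455 + 0.1000·38.0000] = 5.7008; exercise value = 10.0000 > continuation, so V_0 = 10.0000 (exercise)

$10.00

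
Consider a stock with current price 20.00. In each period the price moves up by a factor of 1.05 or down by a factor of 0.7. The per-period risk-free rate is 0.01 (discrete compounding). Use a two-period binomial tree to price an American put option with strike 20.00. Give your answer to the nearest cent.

Risk-neutral probability p = (1 + 0.01 − 0.7)/(1.05 − 0.7) = 0.3100/0.3500 = 0.8857
Terminal stock prices: S_uu = 22.05, S_ud = 14.7, S_dd = 9.8
Terminal payoffs (K − S): max(-2.05, 0) = 0, max(5.3, 0) = 5.3, max(10.2, 0) = 10.2
Node u (S = 21): continuation = 1/1.01·[0.8857·0.0000 + 0.1143·5.3000] = 0.5997; exercise value = 0.0000 ≤ continuation, so V_u = 0.5997
Node d (S = 14): continuation = 1/1.01·[0.8857·5.3000 + 0.1143·10.2000] = 5.8020; exercise value = 6.0000 > continuation, so V_d = 6.0000 (exercise)
Node 0 (S = 20): continuation = 1/1.01·[0.8857·0.5997 + 0.1143·6.0000] = 1.2048; exercise value = 0.0000 ≤ continuation, so V_0 = 1.2048

1.20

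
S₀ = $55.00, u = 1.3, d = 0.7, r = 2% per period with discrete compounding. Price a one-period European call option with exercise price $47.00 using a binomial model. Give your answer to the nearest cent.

$12.81

Risk-neutral probability p = (1 + 0.02 − 0.7)/(1.3 − 0.7) = 0.3200/0.6000 = 0.5333
Terminal stock prices: S_u = 71.5, S_d = 38.5
Terminal payoffs (S − K): max(24.5, 0) = 24.5, max(-8.5, 0) = 0
Node 0 (S = 55): V_0 = 1/1.02·[0.5333·24.5000 + 0.4667·0.0000] = 12.8105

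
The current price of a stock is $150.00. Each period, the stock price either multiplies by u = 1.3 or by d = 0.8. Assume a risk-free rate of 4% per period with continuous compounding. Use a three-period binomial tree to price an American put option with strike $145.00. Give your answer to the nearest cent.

Risk-neutral probability p = (e^0.04 − 0.8)/(1.3 − 0.8) = 0.2408/0.5000 = 0.4816
Terminal stock prices: S_uuu = 329.6, S_uud = 202.8, S_udd = 124.8, S_ddd = 76.8
Terminal payoffs (K − S): max(-184.6, 0) = 0, max(-57.8, 0) = 0, max(20.2, 0) = 20.2, max(68.2, 0) = 68.2
Node uu (S = 253.5): continuation = e^(−0.04)·[0.4816·0.0000 + 0.5184·0.0000] = 0.0000; exercise value = 0.0000 ≤ continuation, so V_uu = 0.0000
Node ud (S = 156): continuation = e^(−0.04)·[0.4816·0.0000 + 0.5184·20.2000] = 10.0607; exercise value = 0.0000 ≤ continuation, so V_ud = 10.0607
Node dd (S = 96): continuation = e^(−0.04)·[0.4816·20.2000 + 0.5184·68.2000] = 43.3145; exercise value = 49.0000 > continuation, so V_dd = 49.0000 (exercise)
Node u (S = 195): continuation = e^(−0.04)·[0.4816·0.0000 + 0.5184·10.0607] = 5.0107; exercise value = 0.0000 ≤ continuation, so V_u = 5.0107
Node d (S = 120): continuation = e^(−0.04)·[0.4816·10.0607 + 0.5184·49.0000] = 29.0600; exercise value = 25.0000 ≤ continuation, so V_d = 29.0600
Node 0 (S = 150): continuation = e^(−0.04)·[0.4816·5.0107 + 0.5184·29.0600] = 16.7921; exercise value = 0.0000 ≤ continuation, so V_0 = 16.7921

$16.79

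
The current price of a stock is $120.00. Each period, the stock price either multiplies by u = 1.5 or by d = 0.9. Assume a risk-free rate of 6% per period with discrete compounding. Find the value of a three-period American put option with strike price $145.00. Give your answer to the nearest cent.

Risk-neutral probability p = (1 + 0.06 − 0.9)/(1.5 − 0.9) = 0.1600/0.6000 = 0.2667
Terminal stock prices: S_uuu = 405, S_uud = 243, S_udd = 145.8, S_ddd = 87.48
Terminal payoffs (K − S): max(-260, 0) = 0, max(-98, 0) = 0, max(-0.8, 0) = 0, max(57.52, 0) = 57.52
Node uu (S = 270): continuation = 1/1.06·[0.2667·0.0000 + 0.7333·0.0000] = 0.0000; exercise value = 0.0000 ≤ continuation, so V_uu = 0.0000
Node ud (S = 162): continuation = 1/1.06·[0.2667·0.0000 + 0.7333·0.0000] = 0.0000; exercise value = 0.0000 ≤ continuation, so V_ud = 0.0000
Node dd (S = 97.2): continuation = 1/1.06·[0.2667·0.0000 + 0.7333·57.5200] = 39.7937; exercise value = 47.8000 > continuation, so V_dd = 47.8000 (exercise)
Node u (S = 180): continuation = 1/1.06·[0.2667·0.0000 + 0.7333·0.0000] = 0.0000; exercise value = 0.0000 ≤ continuation, so V_u = 0.0000
Node d (S = 108): continuation = 1/1.06·[0.2667·0.0000 + 0.7333·47.8000] = 33.0692; exercise value = 37.0000 > continuation, so V_d = 37.0000 (exercise)
Node 0 (S = 120): continuation = 1/1.06·[0.2667·0.0000 + 0.7333·37.0000] = 25.5975; exercise value = 25.0000 ≤ continuation, so V_0 = 25.5975

$25.60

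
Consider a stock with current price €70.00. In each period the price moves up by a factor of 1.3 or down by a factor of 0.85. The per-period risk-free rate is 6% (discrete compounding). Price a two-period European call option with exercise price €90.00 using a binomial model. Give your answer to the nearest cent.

Risk-neutral probability p = (1 + 0.06 − 0.85)/(1.3 − 0.85) = 0.2100/0.4500 = 0.4667
Terminal stock prices: S_uu = 118.3, S_ud = 77.35, S_dd = 50.57
Terminal payoffs (S − K): max(28.3, 0) = 28.3, max(-12.65, 0) = 0, max(-39.43, 0) = 0
Node u (S = 91): V_u = 1/1.06·[0.4667·28.3000 + 0.5333·0.0000] = 12.4591
Node d (S = 59.5): V_d = 1/1.06·[0.4667·0.0000 + 0.5333·0.0000] = 0.0000
Node 0 (S = 70): V_0 = 1/1.06·[0.4667·12.4591 + 0.5333·0.0000] = 5.4851

€5.49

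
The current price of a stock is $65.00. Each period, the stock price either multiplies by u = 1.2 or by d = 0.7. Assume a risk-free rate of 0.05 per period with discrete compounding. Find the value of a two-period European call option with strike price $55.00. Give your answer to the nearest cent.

Risk-neutral probability p = (1 + 0.05 − 0.7)/(1.2 − 0.7) = 0.3500/0.5000 = 0.7000
Terminal stock prices: S_uu = 93.6, S_ud = 54.6, S_dd = 31.85
Terminal payoffs (S − K): max(38.6, 0) = 38.6, max(-0.4, 0) = 0, max(-23.15, 0) = 0
Node u (S = 78): V_u = 1/1.05·[0.7000·38.6000 + 0.3000·0.0000] = 25.7333
Node d (S = 45.5): V_d = 1/1.05·[0.7000·0.0000 + 0.3000·0.0000] = 0.0000
Node 0 (S = 65): V_0 = 1/1.05·[0.7000·25.7333 + 0.3000·0.0000] = 17.1556

$17.16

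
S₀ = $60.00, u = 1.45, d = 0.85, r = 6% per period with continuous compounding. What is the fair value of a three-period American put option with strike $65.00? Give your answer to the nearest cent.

Risk-neutral probability p = (e^0.06 − 0.85)/(1.45 − 0.85) = 0.2118/0.6000 = 0.3531
Terminal stock prices: S_uuu = 182.9, S_uud = 107.2, S_udd = 62.86, S_ddd = 36.85
Terminal payoffs (K − S): max(-117.9, 0) = 0, max(-42.23, 0) = 0, max(2.143, 0) = 2.143, max(28.15, 0) = 28.15
Node uu (S = 126.2): continuation = e^(−0.06)·[0.3531·0.0000 + 0.6469·0.0000] = 0.0000; exercise value = 0.0000 ≤ continuation, so V_uu = 0.0000
Node ud (S = 73.95): continuation = e^(−0.06)·[0.3531·0.0000 + 0.6469·2.1425] = 1.3053; exercise value = 0.0000 ≤ continuation, so V_ud = 1.3053
Node dd (S = 43.35): continuation = e^(−0.06)·[0.3531·2.1425 + 0.6469·28.1525] = 17.8647; exercise value = 21.6500 > continuation, so V_dd = 21.6500 (exercise)
Node u (S = 87): continuation = e^(−0.06)·[0.3531·0.0000 + 0.6469·1.3053] = 0.7953; exercise value = 0.0000 ≤ continuation, so V_u = 0.7953
Node d (S = 51): continuation = e^(−0.06)·[0.3531·1.3053 + 0.6469·21.6500] = 13.6246; exercise value = 14.0000 > continuation, so V_d = 14.0000 (exercise)
Node 0 (S = 60): continuation = e^(−0.06)·[0.3531·0.7953 + 0.6469·14.0000] = 8.7941; exercise value = 5.0000 ≤ continuation, so V_0 = 8.7941

$8.79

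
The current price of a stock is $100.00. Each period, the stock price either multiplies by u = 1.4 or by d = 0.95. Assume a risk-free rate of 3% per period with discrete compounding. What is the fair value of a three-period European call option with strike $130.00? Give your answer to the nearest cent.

$4.75

Risk-neutral probability p = (1 + 0.03 − 0.95)/(1.4 − 0.95) = 0.0800/0.4500 = 0.1778
Terminal stock prices: S_uuu = 274.4, S_uud = 186.2, S_udd = 126.3, S_ddd = 85.74
Terminal payoffs (S − K): max(144.4, 0) = 144.4, max(56.2, 0) = 56.2, max(-3.65, 0) = 0, max(-44.26, 0) = 0
Node uu (S = 196): V_uu = 1/1.03·[0.1778·144.4000 + 0.8222·56.2000] = 69.7864
Node ud (S = 133): V_ud = 1/1.03·[0.1778·56.2000 + 0.8222·0.0000] = 9.7001
Node dd (S = 90.25): V_dd = 1/1.03·[0.1778·0.0000 + 0.8222·0.0000] = 0.0000
Node u (S = 140): V_u = 1/1.03·[0.1778·69.7864 + 0.8222·9.7001] = 19.7885
Node d (S = 95): V_d = 1/1.03·[0.1778·9.7001 + 0.8222·0.0000] = 1.6742
Node 0 (S = 100): V_0 = 1/1.03·[0.1778·19.7885 + 0.8222·1.6742] = 4.7520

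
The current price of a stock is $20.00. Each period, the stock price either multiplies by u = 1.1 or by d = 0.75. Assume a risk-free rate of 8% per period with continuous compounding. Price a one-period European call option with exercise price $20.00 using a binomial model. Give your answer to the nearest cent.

Risk-neutral probability p = (e^0.08 − 0.75)/(1.1 − 0.75) = 0.3333/0.3500 = 0.9522
Terminal stock prices: S_u = 22, S_d = 15
Terminal payoffs (S − K): max(2, 0) = 2, max(-5, 0) = 0
Node 0 (S = 20): V_0 = e^(−0.08)·[0.9522·2.0000 + 0.0478·0.0000] = 1.7581

$1.76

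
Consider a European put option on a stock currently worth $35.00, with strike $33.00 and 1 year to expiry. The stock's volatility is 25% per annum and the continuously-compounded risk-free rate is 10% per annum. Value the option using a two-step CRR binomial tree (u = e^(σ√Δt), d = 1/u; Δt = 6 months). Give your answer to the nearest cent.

$1.22

CRR parameters: u = e^(σ√Δt) = e^(0.25·√0.5) = 1.1934, d = 1/u = 0.8380
Per-period rate: rΔt = 0.1·0.5 = 0.05, so R = e^0.05 = 1.0513
Risk-neutral probability p = (e^0.05 − 0.8380)/(1.1934 − 0.8380) = 0.2133/0.3554 = 0.6002
Terminal stock prices: S_uu = 49.84, S_ud = 35, S_dd = 24.58
Terminal payoffs (K − S): max(-16.84, 0) = 0, max(-2, 0) = 0, max(8.423, 0) = 8.423
Node u (S = 41.77): V_u = e^(−0.05)·[0.6002·0.0000 + 0.3998·0.0000] = 0.0000
Node d (S = 29.33): V_d = e^(−0.05)·[0.6002·0.0000 + 0.3998·8.4234] = 3.2036
Node 0 (S = 35): V_0 = e^(−0.05)·[0.6002·0.0000 + 0.3998·3.2036] = 1.2184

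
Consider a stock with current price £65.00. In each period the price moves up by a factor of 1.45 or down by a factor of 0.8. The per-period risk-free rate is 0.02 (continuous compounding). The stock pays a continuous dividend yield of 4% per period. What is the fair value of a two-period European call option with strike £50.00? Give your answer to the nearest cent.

£16.18

Per-period risk-free factor R = e^0.02 = 1.0202; dividend-adjusted growth = e^(0.02−0.04) = 0.9802.
Risk-neutral probability p = (0.9802 − 0.8)/(1.45 − 0.8) = 0.1802/0.6500 = 0.2772
Terminal stock prices: S_uu = 136.7, S_ud = 75.4, S_dd = 41.6
Terminal payoffs (S − K): max(86.66, 0) = 86.66, max(25.4, 0) = 25.4, max(-8.4, 0) = 0
Node u (S = 94.25): V_u = e^(−0.02)·[0.2772·86.6625 + 0.7228·25.4000] = 41.5445
Node d (S = 52): V_d = e^(−0.02)·[0.2772·25.4000 + 0.7228·0.0000] = 6.9022
Node 0 (S = 65): V_0 = e^(−0.02)·[0.2772·41.5445 + 0.7228·6.9022] = 16.1792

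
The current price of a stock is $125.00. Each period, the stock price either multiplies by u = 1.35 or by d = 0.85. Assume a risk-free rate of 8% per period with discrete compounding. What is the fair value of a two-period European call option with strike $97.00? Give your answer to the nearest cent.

Risk-neutral probability p = (1 + 0.08 − 0.85)/(1.35 − 0.85) = 0.2300/0.5000 = 0.4600
Terminal stock prices: S_uu = 227.8, S_ud = 143.4, S_dd = 90.31
Terminal payoffs (S − K): max(130.8, 0) = 130.8, max(46.44, 0) = 46.44, max(-6.688, 0) = 0
Node u (S = 168.8): V_u = 1/1.08·[0.4600·130.8125 + 0.5400·46.4375] = 78.9352
Node d (S = 106.2): V_d = 1/1.08·[0.4600·46.4375 + 0.5400·0.0000] = 19.7789
Node 0 (S = 125): V_0 = 1/1.08·[0.4600·78.9352 + 0.5400·19.7789] = 43.5100

$43.51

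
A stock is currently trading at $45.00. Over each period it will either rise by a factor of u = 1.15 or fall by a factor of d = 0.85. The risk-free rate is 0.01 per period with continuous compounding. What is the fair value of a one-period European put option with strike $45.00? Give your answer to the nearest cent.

Risk-neutral probability p = (e^0.01 − 0.85)/(1.15 − 0.85) = 0.1601/0.3000 = 0.5335
Terminal stock prices: S_u = 51.75, S_d = 38.25
Terminal payoffs (K − S): max(-6.75, 0) = 0, max(6.75, 0) = 6.75
Node 0 (S = 45): V_0 = e^(−0.01)·[0.5335·0.0000 + 0.4665·6.7500] = 3.1175

$3.12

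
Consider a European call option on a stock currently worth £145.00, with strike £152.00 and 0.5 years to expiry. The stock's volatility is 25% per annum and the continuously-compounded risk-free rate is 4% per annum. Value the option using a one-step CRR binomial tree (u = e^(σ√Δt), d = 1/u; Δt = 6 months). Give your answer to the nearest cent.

£10.57

CRR parameters: u = e^(σ√Δt) = e^(0.25·√0.5) = 1.1934, d = 1/u = 0.8380
Per-period rate: rΔt = 0.04·0.5 = 0.02, so R = e^0.02 = 1.0202
Risk-neutral probability p = (e^0.02 − 0.8380)/(1.1934 − 0.8380) = 0.1822/0.3554 = 0.5128
Terminal stock prices: S_u = 173, S_d = 121.5
Terminal payoffs (S − K): max(21.04, 0) = 21.04, max(-30.49, 0) = 0
Node 0 (S = 145): V_0 = e^(−0.02)·[0.5128·21.0379 + 0.4872·0.0000] = 10.5738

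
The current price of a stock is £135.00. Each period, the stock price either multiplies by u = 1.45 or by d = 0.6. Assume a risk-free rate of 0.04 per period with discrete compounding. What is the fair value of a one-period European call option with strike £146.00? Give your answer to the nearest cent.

£24.76

Risk-neutral probability p = (1 + 0.04 − 0.6)/(1.45 − 0.6) = 0.4400/0.8500 = 0.5176
Terminal stock prices: S_u = 195.8, S_d = 81
Terminal payoffs (S − K): max(49.75, 0) = 49.75, max(-65, 0) = 0
Node 0 (S = 135): V_0 = 1/1.04·[0.5176·49.7500 + 0.4824·0.0000] = 24.7624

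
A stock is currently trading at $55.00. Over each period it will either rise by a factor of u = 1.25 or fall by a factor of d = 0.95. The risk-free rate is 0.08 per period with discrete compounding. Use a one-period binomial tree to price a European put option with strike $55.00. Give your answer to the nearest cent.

$1.44

Risk-neutral probability p = (1 + 0.08 − 0.95)/(1.25 − 0.95) = 0.1300/0.3000 = 0.4333
Terminal stock prices: S_u = 68.75, S_d = 52.25
Terminal payoffs (K − S): max(-13.75, 0) = 0, max(2.75, 0) = 2.75
Node 0 (S = 55): V_0 = 1/1.08·[0.4333·0.0000 + 0.5667·2.7500] = 1.4429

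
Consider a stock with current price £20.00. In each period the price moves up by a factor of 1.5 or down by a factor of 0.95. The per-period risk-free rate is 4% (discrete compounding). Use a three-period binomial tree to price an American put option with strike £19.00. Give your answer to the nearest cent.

Risk-neutral probability p = (1 + 0.04 − 0.95)/(1.5 − 0.95) = 0.0900/0.5500 = 0.1636
Terminal stock prices: S_uuu = 67.5, S_uud = 42.75, S_udd = 27.07, S_ddd = 17.15
Terminal payoffs (K − S): max(-48.5, 0) = 0, max(-23.75, 0) = 0, max(-8.075, 0) = 0, max(1.853, 0) = 1.853
Node uu (S = 45): continuation = 1/1.04·[0.1636·0.0000 + 0.8364·0.0000] = 0.0000; exercise value = 0.0000 ≤ continuation, so V_uu = 0.0000
Node ud (S = 28.5): continuation = 1/1.04·[0.1636·0.0000 + 0.8364·0.0000] = 0.0000; exercise value = 0.0000 ≤ continuation, so V_ud = 0.0000
Node dd (S = 18.05): continuation = 1/1.04·[0.1636·0.0000 + 0.8364·1.8525] = 1.4898; exercise value = 0.9500 ≤ continuation, so V_dd = 1.4898
Node u (S = 30): continuation = 1/1.04·[0.1636·0.0000 + 0.8364·0.0000] = 0.0000; exercise value = 0.0000 ≤ continuation, so V_u = 0.0000
Node d (S = 19): continuation = 1/1.04·[0.1636·0.0000 + 0.8364·1.4898] = 1.1981; exercise value = 0.0000 ≤ continuation, so V_d = 1.1981
Node 0 (S = 20): continuation = 1/1.04·[0.1636·0.0000 + 0.8364·1.1981] = 0.9635; exercise value = 0.0000 ≤ continuation, so V_0 = 0.9635

£0.96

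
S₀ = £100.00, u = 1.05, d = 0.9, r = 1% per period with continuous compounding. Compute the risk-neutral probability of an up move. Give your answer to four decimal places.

Risk-neutral probability p = (e^0.01 − 0.9)/(1.05 − 0.9) = 0.1101/0.1500 = 0.7337

p = 0.7337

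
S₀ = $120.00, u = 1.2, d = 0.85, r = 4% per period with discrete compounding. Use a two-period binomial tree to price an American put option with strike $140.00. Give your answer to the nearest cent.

$20.74

Risk-neutral probability p = (1 + 0.04 − 0.85)/(1.2 − 0.85) = 0.1900/0.3500 = 0.5429
Terminal stock prices: S_uu = 172.8, S_ud = 122.4, S_dd = 86.7
Terminal payoffs (K − S): max(-32.8, 0) = 0, max(17.6, 0) = 17.6, max(53.3, 0) = 53.3
Node u (S = 144): continuation = 1/1.04·[0.5429·0.0000 + 0.4571·17.6000] = 7.7363; exercise value = 0.0000 ≤ continuation, so V_u = 7.7363
Node d (S = 102): continuation = 1/1.04·[0.5429·17.6000 + 0.4571·53.3000] = 32.6154; exercise value = 38.0000 > continuation, so V_d = 38.0000 (exercise)
Node 0 (S = 120): continuation = 1/1.04·[0.5429·7.7363 + 0.4571·38.0000] = 20.7415; exercise value = 20.0000 ≤ continuation, so V_0 = 20.7415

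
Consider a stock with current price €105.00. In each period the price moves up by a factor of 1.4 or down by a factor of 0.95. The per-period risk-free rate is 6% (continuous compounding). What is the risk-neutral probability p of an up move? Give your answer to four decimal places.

Risk-neutral probability p = (e^0.06 − 0.95)/(1.4 − 0.95) = 0.1118/0.4500 = 0.2485

p = 0.2485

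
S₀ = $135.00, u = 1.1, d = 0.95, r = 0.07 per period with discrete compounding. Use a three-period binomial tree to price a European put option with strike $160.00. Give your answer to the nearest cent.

Risk-neutral probability p = (1 + 0.07 − 0.95)/(1.1 − 0.95) = 0.1200/0.1500 = 0.8000
Terminal stock prices: S_uuu = 179.7, S_uud = 155.2, S_udd = 134, S_ddd = 115.7
Terminal payoffs (K − S): max(-19.69, 0) = 0, max(4.817, 0) = 4.817, max(25.98, 0) = 25.98, max(44.25, 0) = 44.25
Node uu (S = 163.4): V_uu = 1/1.07·[0.8000·0.0000 + 0.2000·4.8175] = 0.9005
Node ud (S = 141.1): V_ud = 1/1.07·[0.8000·4.8175 + 0.2000·25.9787] = 8.4577
Node dd (S = 121.8): V_dd = 1/1.07·[0.8000·25.9787 + 0.2000·44.2544] = 27.6952
Node u (S = 148.5): V_u = 1/1.07·[0.8000·0.9005 + 0.2000·8.4577] = 2.2541
Node d (S = 128.2): V_d = 1/1.07·[0.8000·8.4577 + 0.2000·27.6952] = 11.5002
Node 0 (S = 135): V_0 = 1/1.07·[0.8000·2.2541 + 0.2000·11.5002] = 3.8349

$3.83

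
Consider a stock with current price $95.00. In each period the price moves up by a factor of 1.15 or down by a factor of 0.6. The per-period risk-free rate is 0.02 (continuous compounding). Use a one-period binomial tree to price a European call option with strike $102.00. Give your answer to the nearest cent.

Risk-neutral probability p = (e^0.02 − 0.6)/(1.15 − 0.6) = 0.4202/0.5500 = 0.7640
Terminal stock prices: S_u = 109.2, S_d = 57
Terminal payoffs (S − K): max(7.25, 0) = 7.25, max(-45, 0) = 0
Node 0 (S = 95): V_0 = e^(−0.02)·[0.7640·7.2500 + 0.2360·0.0000] = 5.4293

$5.43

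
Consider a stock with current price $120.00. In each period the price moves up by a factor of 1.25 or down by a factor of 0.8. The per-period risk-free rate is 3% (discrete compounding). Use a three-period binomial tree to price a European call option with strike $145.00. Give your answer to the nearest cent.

Risk-neutral probability p = (1 + 0.03 − 0.8)/(1.25 − 0.8) = 0.2300/0.4500 = 0.5111
Terminal stock prices: S_uuu = 234.4, S_uud = 150, S_udd = 96, S_ddd = 61.44
Terminal payoffs (S − K): max(89.38, 0) = 89.38, max(5, 0) = 5, max(-49, 0) = 0, max(-83.56, 0) = 0
Node uu (S = 187.5): V_uu = 1/1.03·[0.5111·89.3750 + 0.4889·5.0000] = 46.7233
Node ud (S = 120): V_ud = 1/1.03·[0.5111·5.0000 + 0.4889·0.0000] = 2.4811
Node dd (S = 76.8): V_dd = 1/1.03·[0.5111·0.0000 + 0.4889·0.0000] = 0.0000
Node u (S = 150): V_u = 1/1.03·[0.5111·46.7233 + 0.4889·2.4811] = 24.3629
Node d (S = 96): V_d = 1/1.03·[0.5111·2.4811 + 0.4889·0.0000] = 1.2312
Node 0 (S = 120): V_0 = 1/1.03·[0.5111·24.3629 + 0.4889·1.2312] = 12.6739

$12.67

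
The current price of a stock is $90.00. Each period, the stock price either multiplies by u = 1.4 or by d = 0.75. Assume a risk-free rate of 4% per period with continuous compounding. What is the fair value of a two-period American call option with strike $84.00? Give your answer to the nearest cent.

Risk-neutral probability p = (e^0.04 − 0.75)/(1.4 − 0.75) = 0.2908/0.6500 = 0.4474
Terminal stock prices: S_uu = 176.4, S_ud = 94.5, S_dd = 50.62
Terminal payoffs (S − K): max(92.4, 0) = 92.4, max(10.5, 0) = 10.5, max(-33.38, 0) = 0
Node u (S = 126): continuation = e^(−0.04)·[0.4474·92.4000 + 0.5526·10.5000] = 45.2937; exercise value = 42.0000 ≤ continuation, so V_u = 45.2937
Node d (S = 67.5): continuation = e^(−0.04)·[0.4474·10.5000 + 0.5526·0.0000] = 4.5135; exercise value = 0.0000 ≤ continuation, so V_d = 4.5135
Node 0 (S = 90): continuation = e^(−0.04)·[0.4474·45.2937 + 0.5526·4.5135] = 21.8662; exercise value = 6.0000 ≤ continuation, so V_0 = 21.8662

$21.87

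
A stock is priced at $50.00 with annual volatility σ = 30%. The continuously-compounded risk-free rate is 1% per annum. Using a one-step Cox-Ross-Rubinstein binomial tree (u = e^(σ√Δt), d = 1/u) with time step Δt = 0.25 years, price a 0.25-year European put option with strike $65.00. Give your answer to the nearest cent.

CRR parameters: u = e^(σ√Δt) = e^(0.3·√0.25) = 1.1618, d = 1/u = 0.8607
Per-period rate: rΔt = 0.01·0.25 = 0.0025, so R = e^0.0025 = 1.0025
Risk-neutral probability p = (e^0.0025 − 0.8607)/(1.1618 − 0.8607) = 0.1418/0.3011 = 0.4709
Terminal stock prices: S_u = 58.09, S_d = 43.04
Terminal payoffs (K − S): max(6.908, 0) = 6.908, max(21.96, 0) = 21.96
Node 0 (S = 50): V_0 = e^(−0.0025)·[0.4709·6.9083 + 0.5291·21.9646] = 14.8377

$14.84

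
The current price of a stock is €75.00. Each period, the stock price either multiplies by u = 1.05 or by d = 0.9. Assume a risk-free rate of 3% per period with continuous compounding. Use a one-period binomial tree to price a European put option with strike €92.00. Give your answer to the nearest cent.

Risk-neutral probability p = (e^0.03 − 0.9)/(1.05 − 0.9) = 0.1305/0.1500 = 0.8697
Terminal stock prices: S_u = 78.75, S_d = 67.5
Terminal payoffs (K − S): max(13.25, 0) = 13.25, max(24.5, 0) = 24.5
Node 0 (S = 75): V_0 = e^(−0.03)·[0.8697·13.2500 + 0.1303·24.5000] = 14.2810

€14.28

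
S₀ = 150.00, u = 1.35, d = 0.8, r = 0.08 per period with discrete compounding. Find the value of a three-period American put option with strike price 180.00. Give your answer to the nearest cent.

32.18

Risk-neutral probability p = (1 + 0.08 − 0.8)/(1.35 − 0.8) = 0.2800/0.5500 = 0.5091
Terminal stock prices: S_uuu = 369.1, S_uud = 218.7, S_udd = 129.6, S_ddd = 76.8
Terminal payoffs (K − S): max(-189.1, 0) = 0, max(-38.7, 0) = 0, max(50.4, 0) = 50.4, max(103.2, 0) = 103.2
Node uu (S = 273.4): continuation = 1/1.08·[0.5091·0.0000 + 0.4909·0.0000] = 0.0000; exercise value = 0.0000 ≤ continuation, so V_uu = 0.0000
Node ud (S = 162): continuation = 1/1.08·[0.5091·0.0000 + 0.4909·50.4000] = 22.9091; exercise value = 18.0000 ≤ continuation, so V_ud = 22.9091
Node dd (S = 96): continuation = 1/1.08·[0.5091·50.4000 + 0.4909·103.2000] = 70.6667; exercise value = 84.0000 > continuation, so V_dd = 84.0000 (exercise)
Node u (S = 202.5): continuation = 1/1.08·[0.5091·0.0000 + 0.4909·22.9091] = 10.4132; exercise value = 0.0000 ≤ continuation, so V_u = 10.4132
Node d (S = 120): continuation = 1/1.08·[0.5091·22.9091 + 0.4909·84.0000] = 48.9807; exercise value = 60.0000 > continuation, so V_d = 60.0000 (exercise)
Node 0 (S = 150): continuation = 1/1.08·[0.5091·10.4132 + 0.4909·60.0000] = 32.1813; exercise value = 30.0000 ≤ continuation, so V_0 = 32.1813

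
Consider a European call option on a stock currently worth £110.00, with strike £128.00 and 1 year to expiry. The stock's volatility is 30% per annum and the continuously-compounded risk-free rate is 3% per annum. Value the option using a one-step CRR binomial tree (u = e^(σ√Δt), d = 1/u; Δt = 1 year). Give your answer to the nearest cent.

£9.45

CRR parameters: u = e^(σ√Δt) = e^(0.3·√1) = 1.3499, d = 1/u = 0.7408
Per-period rate: rΔt = 0.03·1 = 0.03, so R = e^0.03 = 1.0305
Risk-neutral probability p = (e^0.03 − 0.7408)/(1.3499 − 0.7408) = 0.2896/0.6090 = 0.4756
Terminal stock prices: S_u = 148.5, S_d = 81.49
Terminal payoffs (S − K): max(20.48, 0) = 20.48, max(-46.51, 0) = 0
Node 0 (S = 110): V_0 = e^(−0.03)·[0.4756·20.4845 + 0.5244·0.0000] = 9.4537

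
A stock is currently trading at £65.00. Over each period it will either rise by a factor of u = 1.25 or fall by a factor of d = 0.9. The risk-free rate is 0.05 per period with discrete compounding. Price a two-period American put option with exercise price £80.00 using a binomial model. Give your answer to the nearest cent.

£15.00

Risk-neutral probability p = (1 + 0.05 − 0.9)/(1.25 − 0.9) = 0.1500/0.3500 = 0.4286
Terminal stock prices: S_uu = 101.6, S_ud = 73.12, S_dd = 52.65
Terminal payoffs (K − S): max(-21.56, 0) = 0, max(6.875, 0) = 6.875, max(27.35, 0) = 27.35
Node u (S = 81.25): continuation = 1/1.05·[0.4286·0.0000 + 0.5714·6.8750] = 3.7415; exercise value = 0.0000 ≤ continuation, so V_u = 3.7415
Node d (S = 58.5): continuation = 1/1.05·[0.4286·6.8750 + 0.5714·27.3500] = 17.6905; exercise value = 21.5000 > continuation, so V_d = 21.5000 (exercise)
Node 0 (S = 65): continuation = 1/1.05·[0.4286·3.7415 + 0.5714·21.5000] = 13.2278; exercise value = 15.0000 > continuation, so V_0 = 15.0000 (exercise)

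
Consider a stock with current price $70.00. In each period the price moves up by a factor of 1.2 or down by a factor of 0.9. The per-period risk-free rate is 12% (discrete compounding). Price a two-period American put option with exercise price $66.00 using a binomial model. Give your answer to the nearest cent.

$0.71

Risk-neutral probability p = (1 + 0.12 − 0.9)/(1.2 − 0.9) = 0.2200/0.3000 = 0.7333
Terminal stock prices: S_uu = 100.8, S_ud = 75.6, S_dd = 56.7
Terminal payoffs (K − S): max(-34.8, 0) = 0, max(-9.6, 0) = 0, max(9.3, 0) = 9.3
Node u (S = 84): continuation = 1/1.12·[0.7333·0.0000 + 0.2667·0.0000] = 0.0000; exercise value = 0.0000 ≤ continuation, so V_u = 0.0000
Node d (S = 63): continuation = 1/1.12·[0.7333·0.0000 + 0.2667·9.3000] = 2.2143; exercise value = 3.0000 > continuation, so V_d = 3.0000 (exercise)
Node 0 (S = 70): continuation = 1/1.12·[0.7333·0.0000 + 0.2667·3.0000] = 0.7143; exercise value = 0.0000 ≤ continuation, so V_0 = 0.7143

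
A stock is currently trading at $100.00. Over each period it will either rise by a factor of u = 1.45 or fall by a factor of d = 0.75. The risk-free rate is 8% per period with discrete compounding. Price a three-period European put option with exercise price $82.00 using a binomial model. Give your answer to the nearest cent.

$4.80

Risk-neutral probability p = (1 + 0.08 − 0.75)/(1.45 − 0.75) = 0.3300/0.7000 = 0.4714
Terminal stock prices: S_uuu = 304.9, S_uud = 157.7, S_udd = 81.56, S_ddd = 42.19
Terminal payoffs (K − S): max(-222.9, 0) = 0, max(-75.69, 0) = 0, max(0.4375, 0) = 0.4375, max(39.81, 0) = 39.81
Node uu (S = 210.2): V_uu = 1/1.08·[0.4714·0.0000 + 0.5286·0.0000] = 0.0000
Node ud (S = 108.8): V_ud = 1/1.08·[0.4714·0.0000 + 0.5286·0.4375] = 0.2141
Node dd (S = 56.25): V_dd = 1/1.08·[0.4714·0.4375 + 0.5286·39.8125] = 19.6759
Node u (S = 145): V_u = 1/1.08·[0.4714·0.0000 + 0.5286·0.2141] = 0.1048
Node d (S = 75): V_d = 1/1.08·[0.4714·0.2141 + 0.5286·19.6759] = 9.7232
Node 0 (S = 100): V_0 = 1/1.08·[0.4714·0.1048 + 0.5286·9.7232] = 4.8045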